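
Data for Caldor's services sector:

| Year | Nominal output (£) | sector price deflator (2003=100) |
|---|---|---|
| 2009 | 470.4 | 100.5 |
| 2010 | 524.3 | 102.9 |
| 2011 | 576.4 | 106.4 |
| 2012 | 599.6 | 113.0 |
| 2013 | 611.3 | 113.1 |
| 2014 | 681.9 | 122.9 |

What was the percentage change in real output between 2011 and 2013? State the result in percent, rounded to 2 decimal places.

Real output 2011 = 576.4/1.064 = 541.73.
Real output 2013 = 611.3/1.131 = 540.50.
Change = 540.50/541.73 − 1 = -0.0023.

-0.23%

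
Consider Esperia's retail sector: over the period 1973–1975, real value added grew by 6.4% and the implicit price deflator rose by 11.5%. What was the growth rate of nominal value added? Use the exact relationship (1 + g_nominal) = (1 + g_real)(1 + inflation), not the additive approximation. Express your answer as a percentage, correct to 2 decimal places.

(1 + g_nom) = (1 + g_real)(1 + π) = 1.0640 × 1.1150 = 1.18636.

18.64%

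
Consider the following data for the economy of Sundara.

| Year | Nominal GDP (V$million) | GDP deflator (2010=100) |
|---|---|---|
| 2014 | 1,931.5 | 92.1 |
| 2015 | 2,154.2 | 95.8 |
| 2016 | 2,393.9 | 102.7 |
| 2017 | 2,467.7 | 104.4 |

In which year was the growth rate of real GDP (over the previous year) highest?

2015: real = 2154.2/0.958 = 2248.64; growth vs 2014 (2097.18) = 7.22%.
2016: real = 2393.9/1.027 = 2330.96; growth vs 2015 (2248.64) = 3.66%.
2017: real = 2467.7/1.044 = 2363.70; growth vs 2016 (2330.96) = 1.40%.

2015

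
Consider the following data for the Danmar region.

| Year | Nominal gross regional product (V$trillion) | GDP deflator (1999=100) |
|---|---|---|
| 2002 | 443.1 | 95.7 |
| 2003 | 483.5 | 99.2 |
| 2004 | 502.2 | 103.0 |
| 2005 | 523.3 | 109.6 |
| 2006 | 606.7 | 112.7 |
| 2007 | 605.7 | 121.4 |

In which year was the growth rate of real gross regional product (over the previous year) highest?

2006

2003: real = 483.5/0.992 = 487.40; growth vs 2002 (463.01) = 5.27%.
2004: real = 502.2/1.030 = 487.57; growth vs 2003 (487.40) = 0.03%.
2005: real = 523.3/1.096 = 477.46; growth vs 2004 (487.57) = -2.07%.
2006: real = 606.7/1.127 = 538.33; growth vs 2005 (477.46) = 12.75%.
2007: real = 605.7/1.214 = 498.93; growth vs 2006 (538.33) = -7.32%.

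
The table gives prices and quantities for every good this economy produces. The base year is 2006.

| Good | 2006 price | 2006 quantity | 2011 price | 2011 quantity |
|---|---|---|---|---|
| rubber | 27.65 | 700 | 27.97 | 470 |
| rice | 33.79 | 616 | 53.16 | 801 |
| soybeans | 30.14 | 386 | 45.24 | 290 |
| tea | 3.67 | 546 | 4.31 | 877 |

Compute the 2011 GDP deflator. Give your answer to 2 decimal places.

Nominal GDP 2011 = 27.97·470 + 53.16·801 + 45.24·290 + 4.31·877 = 72626.53.
Real GDP 2011 (at 2006 prices) = 27.65·470 + 33.79·801 + 30.14·290 + 3.67·877 = 52020.48.
Deflator = Nominal/Real × 100 = 72626.53/52020.48 × 100 = 139.611.

139.61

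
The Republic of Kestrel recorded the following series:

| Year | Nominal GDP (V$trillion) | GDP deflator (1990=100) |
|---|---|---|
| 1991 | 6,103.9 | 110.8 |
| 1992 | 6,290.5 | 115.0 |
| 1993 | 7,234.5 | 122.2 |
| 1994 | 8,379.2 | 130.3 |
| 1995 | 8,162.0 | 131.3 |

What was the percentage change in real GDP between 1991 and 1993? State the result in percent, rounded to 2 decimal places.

7.47%

Real GDP 1991 = 6103.9/1.108 = 5508.94.
Real GDP 1993 = 7234.5/1.222 = 5920.21.
Change = 5920.21/5508.94 − 1 = 0.0747.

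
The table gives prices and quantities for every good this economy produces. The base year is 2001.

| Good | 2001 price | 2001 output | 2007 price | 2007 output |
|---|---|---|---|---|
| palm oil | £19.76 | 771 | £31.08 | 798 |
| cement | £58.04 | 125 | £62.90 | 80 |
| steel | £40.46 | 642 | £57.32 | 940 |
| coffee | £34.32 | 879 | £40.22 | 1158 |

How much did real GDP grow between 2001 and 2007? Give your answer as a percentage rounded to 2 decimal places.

Real GDP 2001 = Nominal GDP 2001 = 19.76·771 + 58.04·125 + 40.46·642 + 34.32·879 = 78632.56.
Real GDP 2007 (at 2001 prices) = 19.76·798 + 58.04·80 + 40.46·940 + 34.32·1158 = 98186.64.
Real growth = 98186.64/78632.56 − 1 = 0.2487.

24.87%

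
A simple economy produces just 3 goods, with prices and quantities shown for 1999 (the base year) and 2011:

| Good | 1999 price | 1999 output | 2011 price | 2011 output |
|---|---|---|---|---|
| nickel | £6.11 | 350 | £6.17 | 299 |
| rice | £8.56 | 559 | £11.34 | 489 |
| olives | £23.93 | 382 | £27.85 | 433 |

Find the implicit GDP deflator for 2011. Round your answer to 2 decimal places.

118.78

Nominal GDP 2011 = 6.17·299 + 11.34·489 + 27.85·433 = 19449.14.
Real GDP 2011 (at 1999 prices) = 6.11·299 + 8.56·489 + 23.93·433 = 16374.42.
Deflator = Nominal/Real × 100 = 19449.14/16374.42 × 100 = 118.778.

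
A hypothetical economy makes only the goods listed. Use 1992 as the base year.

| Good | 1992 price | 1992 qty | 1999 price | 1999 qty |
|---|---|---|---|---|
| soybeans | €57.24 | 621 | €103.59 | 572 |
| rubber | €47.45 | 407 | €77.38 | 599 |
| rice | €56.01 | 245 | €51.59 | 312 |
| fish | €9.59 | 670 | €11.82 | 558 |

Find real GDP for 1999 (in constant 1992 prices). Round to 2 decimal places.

€83990.17

Real GDP 1999 = Σ (p_1992 × q_1999) = 57.24·572 + 47.45·599 + 56.01·312 + 9.59·558 = 83990.17.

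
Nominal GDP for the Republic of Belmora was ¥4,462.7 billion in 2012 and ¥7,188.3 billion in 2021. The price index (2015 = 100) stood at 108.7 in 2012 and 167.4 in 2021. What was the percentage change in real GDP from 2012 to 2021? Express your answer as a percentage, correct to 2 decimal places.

4.59%

Real GDP 2012 = 4462.7 / 1.087 = 4105.52.
Real GDP 2021 = 7188.3 / 1.674 = 4294.09.
Real growth = 4294.09 / 4105.52 − 1 = 0.0459.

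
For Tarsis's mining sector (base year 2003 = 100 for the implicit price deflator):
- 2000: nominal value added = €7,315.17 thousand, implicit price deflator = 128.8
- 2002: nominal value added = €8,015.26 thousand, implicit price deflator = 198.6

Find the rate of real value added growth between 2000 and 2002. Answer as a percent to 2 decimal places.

-28.94%

Deflate each year: 2000 → 7315.17/1.288 = 5679.48; 2002 → 8015.26/1.986 = 4035.88.
So real value added changed by 4035.88/5679.48 − 1 = -0.2894, i.e. -28.94%.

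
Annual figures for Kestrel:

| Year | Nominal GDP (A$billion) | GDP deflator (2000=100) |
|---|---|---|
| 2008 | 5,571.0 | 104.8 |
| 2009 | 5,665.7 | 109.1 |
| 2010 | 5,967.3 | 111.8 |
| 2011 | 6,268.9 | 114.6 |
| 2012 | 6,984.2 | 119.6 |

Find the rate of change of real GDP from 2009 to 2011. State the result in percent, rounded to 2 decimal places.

5.34%

Real GDP 2009 = 5665.7/1.091 = 5193.13.
Real GDP 2011 = 6268.9/1.146 = 5470.24.
Change = 5470.24/5193.13 − 1 = 0.0534.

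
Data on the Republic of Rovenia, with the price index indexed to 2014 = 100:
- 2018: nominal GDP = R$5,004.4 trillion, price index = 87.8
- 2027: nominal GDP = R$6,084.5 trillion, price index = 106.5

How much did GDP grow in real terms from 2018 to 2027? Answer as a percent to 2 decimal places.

Real GDP 2018 = 5004.4 / 0.878 = 5699.77.
Real GDP 2027 = 6084.5 / 1.065 = 5713.15.
Real growth = 5713.15 / 5699.77 − 1 = 0.0023.

0.23%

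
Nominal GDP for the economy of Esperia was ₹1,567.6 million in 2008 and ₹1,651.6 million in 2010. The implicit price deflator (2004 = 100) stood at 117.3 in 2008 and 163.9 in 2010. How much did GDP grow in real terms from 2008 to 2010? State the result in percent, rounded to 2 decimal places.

Real GDP 2008 = 1567.6 / 1.173 = 1336.40.
Real GDP 2010 = 1651.6 / 1.639 = 1007.69.
Real growth = 1007.69 / 1336.40 − 1 = -0.2460.

-24.60%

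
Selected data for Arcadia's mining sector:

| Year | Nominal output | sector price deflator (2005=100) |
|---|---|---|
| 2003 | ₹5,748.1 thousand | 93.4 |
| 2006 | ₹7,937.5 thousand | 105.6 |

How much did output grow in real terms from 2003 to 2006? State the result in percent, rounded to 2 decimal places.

Deflate each year: 2003 → 5748.1/0.934 = 6154.28; 2006 → 7937.5/1.056 = 7516.57.
So real output changed by 7516.57/6154.28 − 1 = 0.2214, i.e. 22.14%.

22.14%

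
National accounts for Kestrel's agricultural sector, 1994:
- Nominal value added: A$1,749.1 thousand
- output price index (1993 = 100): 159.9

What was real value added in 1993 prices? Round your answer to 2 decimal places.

A$1,093.87 thousand

Real value added = Nominal / (output price index/100) = 1749.1 / 1.599 = 1093.87.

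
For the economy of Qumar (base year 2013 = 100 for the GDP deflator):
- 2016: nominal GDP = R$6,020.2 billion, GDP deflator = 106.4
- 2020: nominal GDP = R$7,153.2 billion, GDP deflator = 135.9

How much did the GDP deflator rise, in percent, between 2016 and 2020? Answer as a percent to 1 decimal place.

Price-level change = 135.9 / 106.4 − 1 = 0.2773.

27.7%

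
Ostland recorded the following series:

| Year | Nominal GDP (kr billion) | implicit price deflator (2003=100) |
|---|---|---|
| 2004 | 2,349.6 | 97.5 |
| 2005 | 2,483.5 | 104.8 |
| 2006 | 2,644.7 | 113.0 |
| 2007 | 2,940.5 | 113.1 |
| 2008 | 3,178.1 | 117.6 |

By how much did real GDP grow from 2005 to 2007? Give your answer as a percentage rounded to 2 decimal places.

Real GDP 2005 = 2483.5/1.048 = 2369.75.
Real GDP 2007 = 2940.5/1.131 = 2599.91.
Change = 2599.91/2369.75 − 1 = 0.0971.

9.71%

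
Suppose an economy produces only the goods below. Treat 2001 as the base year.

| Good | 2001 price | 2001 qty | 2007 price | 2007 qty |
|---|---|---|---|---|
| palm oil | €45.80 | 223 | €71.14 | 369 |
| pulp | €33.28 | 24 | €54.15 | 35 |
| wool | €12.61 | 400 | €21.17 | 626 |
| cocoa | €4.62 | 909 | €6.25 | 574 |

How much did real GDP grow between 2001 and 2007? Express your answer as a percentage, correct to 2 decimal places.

Real GDP 2001 = Nominal GDP 2001 = 45.80·223 + 33.28·24 + 12.61·400 + 4.62·909 = 20255.70.
Real GDP 2007 (at 2001 prices) = 45.80·369 + 33.28·35 + 12.61·626 + 4.62·574 = 28610.74.
Real growth = 28610.74/20255.70 − 1 = 0.4125.

41.25%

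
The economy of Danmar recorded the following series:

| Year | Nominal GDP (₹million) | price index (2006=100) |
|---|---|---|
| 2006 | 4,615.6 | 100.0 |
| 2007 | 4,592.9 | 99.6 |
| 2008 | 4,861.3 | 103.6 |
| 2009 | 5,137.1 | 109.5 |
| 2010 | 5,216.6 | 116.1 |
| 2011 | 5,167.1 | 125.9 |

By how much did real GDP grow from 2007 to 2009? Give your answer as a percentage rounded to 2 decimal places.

1.74%

Real GDP 2007 = 4592.9/0.996 = 4611.35.
Real GDP 2009 = 5137.1/1.095 = 4691.42.
Change = 4691.42/4611.35 − 1 = 0.0174.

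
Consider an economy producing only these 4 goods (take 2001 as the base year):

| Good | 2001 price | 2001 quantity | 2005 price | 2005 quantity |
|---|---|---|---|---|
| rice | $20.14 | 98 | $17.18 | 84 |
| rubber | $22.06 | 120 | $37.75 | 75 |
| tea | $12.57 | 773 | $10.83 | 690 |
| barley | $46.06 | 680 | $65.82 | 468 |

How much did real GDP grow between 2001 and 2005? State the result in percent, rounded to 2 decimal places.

Real GDP 2001 = Nominal GDP 2001 = 20.14·98 + 22.06·120 + 12.57·773 + 46.06·680 = 45658.33.
Real GDP 2005 (at 2001 prices) = 20.14·84 + 22.06·75 + 12.57·690 + 46.06·468 = 33575.64.
Real growth = 33575.64/45658.33 − 1 = -0.2646.

-26.46%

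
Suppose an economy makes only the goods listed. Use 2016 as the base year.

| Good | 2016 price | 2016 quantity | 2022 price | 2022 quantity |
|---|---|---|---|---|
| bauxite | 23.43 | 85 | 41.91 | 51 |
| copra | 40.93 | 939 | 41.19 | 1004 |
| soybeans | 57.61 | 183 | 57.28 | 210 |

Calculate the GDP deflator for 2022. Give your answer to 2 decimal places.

Nominal GDP 2022 = 41.91·51 + 41.19·1004 + 57.28·210 = 55520.97.
Real GDP 2022 (at 2016 prices) = 23.43·51 + 40.93·1004 + 57.61·210 = 54386.75.
Deflator = Nominal/Real × 100 = 55520.97/54386.75 × 100 = 102.085.

102.09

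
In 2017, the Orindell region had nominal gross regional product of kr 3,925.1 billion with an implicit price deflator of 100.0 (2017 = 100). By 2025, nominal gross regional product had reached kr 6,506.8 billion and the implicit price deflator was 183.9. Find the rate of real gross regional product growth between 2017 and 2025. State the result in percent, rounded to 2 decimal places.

-9.86%

Real gross regional product 2017 = 3925.1 / 1.000 = 3925.10.
Real gross regional product 2025 = 6506.8 / 1.839 = 3538.23.
Real growth = 3538.23 / 3925.10 − 1 = -0.0986.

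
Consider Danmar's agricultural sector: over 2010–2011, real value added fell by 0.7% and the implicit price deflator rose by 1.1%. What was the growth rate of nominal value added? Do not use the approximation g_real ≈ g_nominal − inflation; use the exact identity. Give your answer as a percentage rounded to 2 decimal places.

0.39%

(1 + g_nom) = (1 + g_real)(1 + π) = 0.9930 × 1.0110 = 1.00392.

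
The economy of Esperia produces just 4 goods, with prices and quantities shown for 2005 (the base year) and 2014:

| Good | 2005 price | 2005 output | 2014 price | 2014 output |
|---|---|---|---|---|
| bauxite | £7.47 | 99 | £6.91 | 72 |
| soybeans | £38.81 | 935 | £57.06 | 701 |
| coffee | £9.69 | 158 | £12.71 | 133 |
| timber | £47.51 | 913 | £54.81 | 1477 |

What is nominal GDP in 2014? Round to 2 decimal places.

Nominal GDP 2014 = Σ (p_2014 × q_2014) = 6.91·72 + 57.06·701 + 12.71·133 + 54.81·1477 = 123141.38.

£123141.38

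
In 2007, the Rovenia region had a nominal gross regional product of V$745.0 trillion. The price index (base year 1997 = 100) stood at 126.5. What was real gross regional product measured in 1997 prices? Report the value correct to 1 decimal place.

Real gross regional product = Nominal / (price index/100) = 745.0 / 1.265 = 588.93.

V$588.9 trillion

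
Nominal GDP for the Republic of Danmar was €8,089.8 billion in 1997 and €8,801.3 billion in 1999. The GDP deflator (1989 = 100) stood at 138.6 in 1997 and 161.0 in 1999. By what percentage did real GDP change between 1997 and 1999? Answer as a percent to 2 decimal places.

-6.34%

Deflate each year: 1997 → 8089.8/1.386 = 5836.80; 1999 → 8801.3/1.610 = 5466.65.
So real GDP changed by 5466.65/5836.80 − 1 = -0.0634, i.e. -6.34%.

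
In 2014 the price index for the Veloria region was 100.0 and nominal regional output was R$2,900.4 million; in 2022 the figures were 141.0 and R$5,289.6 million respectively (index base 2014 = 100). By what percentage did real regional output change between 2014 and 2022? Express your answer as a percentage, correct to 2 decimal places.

29.34%

Real regional output 2014 = 2900.4 / 1.000 = 2900.40.
Real regional output 2022 = 5289.6 / 1.410 = 3751.49.
Real growth = 3751.49 / 2900.40 − 1 = 0.2934.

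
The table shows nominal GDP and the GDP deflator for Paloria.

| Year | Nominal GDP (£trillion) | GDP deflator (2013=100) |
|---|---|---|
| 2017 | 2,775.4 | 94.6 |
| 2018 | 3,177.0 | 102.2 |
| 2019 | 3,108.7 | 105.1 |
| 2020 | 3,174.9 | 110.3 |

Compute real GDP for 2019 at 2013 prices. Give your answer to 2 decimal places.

£2,957.85 trillion

Real GDP 2019 = 3108.7 / 1.051 = 2957.85.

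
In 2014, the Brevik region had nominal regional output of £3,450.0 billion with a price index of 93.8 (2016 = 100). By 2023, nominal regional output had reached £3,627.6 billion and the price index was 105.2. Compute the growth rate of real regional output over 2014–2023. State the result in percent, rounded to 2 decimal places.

Deflate each year: 2014 → 3450.0/0.938 = 3678.04; 2023 → 3627.6/1.052 = 3448.29.
So real regional output changed by 3448.29/3678.04 − 1 = -0.0625, i.e. -6.25%.

-6.25%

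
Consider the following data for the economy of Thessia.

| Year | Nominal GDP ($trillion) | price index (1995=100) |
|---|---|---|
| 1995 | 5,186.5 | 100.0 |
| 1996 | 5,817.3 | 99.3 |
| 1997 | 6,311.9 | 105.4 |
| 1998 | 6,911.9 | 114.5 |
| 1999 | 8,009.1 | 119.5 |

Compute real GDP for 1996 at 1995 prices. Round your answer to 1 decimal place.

Real GDP 1996 = 5817.3 / 0.993 = 5858.31.

$5,858.3 trillion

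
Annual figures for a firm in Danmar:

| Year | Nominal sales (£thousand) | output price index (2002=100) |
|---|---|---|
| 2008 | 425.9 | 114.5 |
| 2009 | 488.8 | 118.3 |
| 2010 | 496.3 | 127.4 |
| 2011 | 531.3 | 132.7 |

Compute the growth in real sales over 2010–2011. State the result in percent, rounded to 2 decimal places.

2.78%

Real sales 2010 = 496.3/1.274 = 389.56.
Real sales 2011 = 531.3/1.327 = 400.38.
Change = 400.38/389.56 − 1 = 0.0278.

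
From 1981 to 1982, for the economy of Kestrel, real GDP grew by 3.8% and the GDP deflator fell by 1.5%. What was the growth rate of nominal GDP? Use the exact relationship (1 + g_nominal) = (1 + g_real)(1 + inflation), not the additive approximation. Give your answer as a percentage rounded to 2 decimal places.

2.24%

(1 + g_nom) = (1 + g_real)(1 + π) = 1.0380 × 0.9850 = 1.02243.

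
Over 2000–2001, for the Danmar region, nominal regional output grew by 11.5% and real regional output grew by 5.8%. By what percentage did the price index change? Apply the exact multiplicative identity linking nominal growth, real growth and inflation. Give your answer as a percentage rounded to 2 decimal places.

(1 + g_nom) = (1 + g_real)(1 + π), so π = 1.1150 / 1.0580 − 1 = 0.05388.

5.39%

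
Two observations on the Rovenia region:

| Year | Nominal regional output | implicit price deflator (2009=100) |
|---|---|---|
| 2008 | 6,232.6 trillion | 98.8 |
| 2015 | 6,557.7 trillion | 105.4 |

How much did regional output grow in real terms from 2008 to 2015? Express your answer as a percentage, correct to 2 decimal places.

-1.37%

Real regional output 2008 = 6232.6 / 0.988 = 6308.30.
Real regional output 2015 = 6557.7 / 1.054 = 6221.73.
Real growth = 6221.73 / 6308.30 − 1 = -0.0137.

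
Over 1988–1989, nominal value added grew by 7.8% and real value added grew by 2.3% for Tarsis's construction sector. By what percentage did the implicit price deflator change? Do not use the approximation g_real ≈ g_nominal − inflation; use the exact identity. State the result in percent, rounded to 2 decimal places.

(1 + g_nom) = (1 + g_real)(1 + π), so π = 1.0780 / 1.0230 − 1 = 0.05376.

5.38%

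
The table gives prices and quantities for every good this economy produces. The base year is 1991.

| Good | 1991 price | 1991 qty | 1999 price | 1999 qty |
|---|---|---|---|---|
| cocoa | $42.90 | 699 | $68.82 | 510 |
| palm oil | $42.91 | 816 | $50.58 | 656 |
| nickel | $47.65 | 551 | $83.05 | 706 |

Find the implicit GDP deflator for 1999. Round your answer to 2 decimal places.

Nominal GDP 1999 = 68.82·510 + 50.58·656 + 83.05·706 = 126911.98.
Real GDP 1999 (at 1991 prices) = 42.90·510 + 42.91·656 + 47.65·706 = 83668.86.
Deflator = Nominal/Real × 100 = 126911.98/83668.86 × 100 = 151.684.

151.68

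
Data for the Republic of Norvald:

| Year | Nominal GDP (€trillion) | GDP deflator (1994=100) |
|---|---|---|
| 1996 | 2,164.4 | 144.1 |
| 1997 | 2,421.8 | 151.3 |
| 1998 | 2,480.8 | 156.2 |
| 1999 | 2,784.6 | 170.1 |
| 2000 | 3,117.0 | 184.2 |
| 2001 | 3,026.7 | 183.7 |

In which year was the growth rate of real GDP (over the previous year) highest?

1997

1997: real = 2421.8/1.513 = 1600.66; growth vs 1996 (1502.01) = 6.57%.
1998: real = 2480.8/1.562 = 1588.22; growth vs 1997 (1600.66) = -0.78%.
1999: real = 2784.6/1.701 = 1637.04; growth vs 1998 (1588.22) = 3.07%.
2000: real = 3117.0/1.842 = 1692.18; growth vs 1999 (1637.04) = 3.37%.
2001: real = 3026.7/1.837 = 1647.63; growth vs 2000 (1692.18) = -2.63%.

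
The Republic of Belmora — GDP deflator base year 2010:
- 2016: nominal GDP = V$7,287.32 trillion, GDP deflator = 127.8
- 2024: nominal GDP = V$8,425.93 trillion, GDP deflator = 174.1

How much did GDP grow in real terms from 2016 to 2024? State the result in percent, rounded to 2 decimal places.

-15.12%

Real GDP 2016 = 7287.32 / 1.278 = 5702.13.
Real GDP 2024 = 8425.93 / 1.741 = 4839.71.
Real growth = 4839.71 / 5702.13 − 1 = -0.1512.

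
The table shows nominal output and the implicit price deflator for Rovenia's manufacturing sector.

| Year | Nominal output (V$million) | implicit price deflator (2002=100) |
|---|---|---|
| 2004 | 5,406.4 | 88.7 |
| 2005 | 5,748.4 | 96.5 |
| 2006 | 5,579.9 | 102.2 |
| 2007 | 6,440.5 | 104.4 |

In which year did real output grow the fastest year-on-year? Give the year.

2005: real = 5748.4/0.965 = 5956.89; growth vs 2004 (6095.15) = -2.27%.
2006: real = 5579.9/1.022 = 5459.78; growth vs 2005 (5956.89) = -8.35%.
2007: real = 6440.5/1.044 = 6169.06; growth vs 2006 (5459.78) = 12.99%.

2007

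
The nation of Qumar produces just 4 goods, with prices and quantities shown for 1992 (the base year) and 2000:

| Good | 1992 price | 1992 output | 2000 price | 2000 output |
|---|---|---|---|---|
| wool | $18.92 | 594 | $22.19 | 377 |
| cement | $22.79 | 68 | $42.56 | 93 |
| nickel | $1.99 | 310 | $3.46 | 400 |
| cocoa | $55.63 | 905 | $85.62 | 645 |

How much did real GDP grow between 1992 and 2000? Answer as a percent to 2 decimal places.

-27.95%

Real GDP 1992 = Nominal GDP 1992 = 18.92·594 + 22.79·68 + 1.99·310 + 55.63·905 = 63750.25.
Real GDP 2000 (at 1992 prices) = 18.92·377 + 22.79·93 + 1.99·400 + 55.63·645 = 45929.66.
Real growth = 45929.66/63750.25 − 1 = -0.2795.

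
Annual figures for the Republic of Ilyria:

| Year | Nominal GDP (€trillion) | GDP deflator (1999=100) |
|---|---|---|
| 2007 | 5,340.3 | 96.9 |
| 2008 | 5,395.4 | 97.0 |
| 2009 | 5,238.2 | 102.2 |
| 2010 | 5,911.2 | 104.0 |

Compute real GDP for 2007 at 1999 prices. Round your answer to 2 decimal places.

€5,511.15 trillion

Real GDP 2007 = 5340.3 / 0.969 = 5511.15.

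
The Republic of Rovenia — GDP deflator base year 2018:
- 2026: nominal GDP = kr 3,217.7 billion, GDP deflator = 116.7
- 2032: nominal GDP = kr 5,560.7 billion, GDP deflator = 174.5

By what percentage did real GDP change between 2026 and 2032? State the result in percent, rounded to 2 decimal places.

15.57%

Deflate each year: 2026 → 3217.7/1.167 = 2757.24; 2032 → 5560.7/1.745 = 3186.65.
So real GDP changed by 3186.65/2757.24 − 1 = 0.1557, i.e. 15.57%.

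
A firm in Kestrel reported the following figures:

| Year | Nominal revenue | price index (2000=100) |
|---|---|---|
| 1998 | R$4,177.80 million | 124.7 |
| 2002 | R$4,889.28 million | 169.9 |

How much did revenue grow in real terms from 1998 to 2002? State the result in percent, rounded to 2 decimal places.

-14.10%

Real revenue 1998 = 4177.80 / 1.247 = 3350.28.
Real revenue 2002 = 4889.28 / 1.699 = 2877.74.
Real growth = 2877.74 / 3350.28 − 1 = -0.1410.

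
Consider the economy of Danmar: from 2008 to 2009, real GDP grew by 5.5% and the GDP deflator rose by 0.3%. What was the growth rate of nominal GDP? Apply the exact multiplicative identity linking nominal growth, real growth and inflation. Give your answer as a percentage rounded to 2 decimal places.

(1 + g_nom) = (1 + g_real)(1 + π) = 1.0550 × 1.0030 = 1.05817.

5.82%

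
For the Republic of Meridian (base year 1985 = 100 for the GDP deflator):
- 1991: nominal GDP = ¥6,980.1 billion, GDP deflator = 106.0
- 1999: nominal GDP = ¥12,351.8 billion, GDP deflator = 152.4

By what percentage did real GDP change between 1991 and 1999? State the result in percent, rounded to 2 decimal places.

23.08%

Real GDP 1991 = 6980.1 / 1.060 = 6585.00.
Real GDP 1999 = 12351.8 / 1.524 = 8104.86.
Real growth = 8104.86 / 6585.00 − 1 = 0.2308.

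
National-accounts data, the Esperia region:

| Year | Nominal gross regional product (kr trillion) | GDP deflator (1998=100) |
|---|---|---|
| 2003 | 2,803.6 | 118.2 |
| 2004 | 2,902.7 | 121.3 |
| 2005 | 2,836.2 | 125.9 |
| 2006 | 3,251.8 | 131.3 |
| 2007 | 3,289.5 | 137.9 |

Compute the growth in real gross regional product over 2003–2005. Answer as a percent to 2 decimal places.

Real gross regional product 2003 = 2803.6/1.182 = 2371.91.
Real gross regional product 2005 = 2836.2/1.259 = 2252.74.
Change = 2252.74/2371.91 − 1 = -0.0502.

-5.02%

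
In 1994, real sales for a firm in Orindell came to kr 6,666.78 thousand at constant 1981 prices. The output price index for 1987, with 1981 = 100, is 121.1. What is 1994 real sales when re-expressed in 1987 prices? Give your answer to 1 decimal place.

kr 8,073.5 thousand

Real sales in 1987 prices = Real sales in 1981 prices × (P_1987/P_1981) = 6666.78 × 1.211 = 8073.47.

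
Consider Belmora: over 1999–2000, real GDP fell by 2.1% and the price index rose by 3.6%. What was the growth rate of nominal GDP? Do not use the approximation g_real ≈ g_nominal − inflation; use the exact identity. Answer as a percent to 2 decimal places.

1.42%

(1 + g_nom) = (1 + g_real)(1 + π) = 0.9790 × 1.0360 = 1.01424.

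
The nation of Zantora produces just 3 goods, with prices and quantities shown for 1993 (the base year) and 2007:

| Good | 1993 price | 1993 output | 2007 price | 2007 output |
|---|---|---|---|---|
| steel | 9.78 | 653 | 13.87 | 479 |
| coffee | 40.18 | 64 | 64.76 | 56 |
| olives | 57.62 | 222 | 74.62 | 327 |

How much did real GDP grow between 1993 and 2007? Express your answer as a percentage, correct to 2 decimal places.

18.52%

Real GDP 1993 = Nominal GDP 1993 = 9.78·653 + 40.18·64 + 57.62·222 = 21749.50.
Real GDP 2007 (at 1993 prices) = 9.78·479 + 40.18·56 + 57.62·327 = 25776.44.
Real growth = 25776.44/21749.50 − 1 = 0.1852.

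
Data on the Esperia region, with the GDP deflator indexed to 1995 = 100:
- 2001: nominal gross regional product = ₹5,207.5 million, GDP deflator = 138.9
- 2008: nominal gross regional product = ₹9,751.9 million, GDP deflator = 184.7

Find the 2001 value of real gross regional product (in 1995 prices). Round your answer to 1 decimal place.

Real gross regional product = Nominal / (GDP deflator/100) = 5207.5 / 1.389 = 3749.10.

₹3,749.1 million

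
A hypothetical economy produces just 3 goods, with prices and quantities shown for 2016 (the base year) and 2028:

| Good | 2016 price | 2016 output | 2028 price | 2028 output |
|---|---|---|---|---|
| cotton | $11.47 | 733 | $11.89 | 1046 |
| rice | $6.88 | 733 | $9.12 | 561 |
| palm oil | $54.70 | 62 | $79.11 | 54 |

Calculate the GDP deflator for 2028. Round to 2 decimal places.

116.02

Nominal GDP 2028 = 11.89·1046 + 9.12·561 + 79.11·54 = 21825.20.
Real GDP 2028 (at 2016 prices) = 11.47·1046 + 6.88·561 + 54.70·54 = 18811.10.
Deflator = Nominal/Real × 100 = 21825.20/18811.10 × 100 = 116.023.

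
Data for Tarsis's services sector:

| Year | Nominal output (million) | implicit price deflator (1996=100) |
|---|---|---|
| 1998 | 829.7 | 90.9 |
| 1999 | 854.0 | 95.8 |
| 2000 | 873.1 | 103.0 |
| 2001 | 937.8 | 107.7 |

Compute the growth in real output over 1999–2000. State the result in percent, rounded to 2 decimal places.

-4.91%

Real output 1999 = 854.0/0.958 = 891.44.
Real output 2000 = 873.1/1.030 = 847.67.
Change = 847.67/891.44 − 1 = -0.0491.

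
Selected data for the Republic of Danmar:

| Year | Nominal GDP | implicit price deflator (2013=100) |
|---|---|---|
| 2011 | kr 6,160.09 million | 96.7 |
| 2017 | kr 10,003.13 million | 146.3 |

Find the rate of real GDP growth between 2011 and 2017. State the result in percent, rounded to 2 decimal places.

Real GDP 2011 = 6160.09 / 0.967 = 6370.31.
Real GDP 2017 = 10003.13 / 1.463 = 6837.41.
Real growth = 6837.41 / 6370.31 − 1 = 0.0733.

7.33%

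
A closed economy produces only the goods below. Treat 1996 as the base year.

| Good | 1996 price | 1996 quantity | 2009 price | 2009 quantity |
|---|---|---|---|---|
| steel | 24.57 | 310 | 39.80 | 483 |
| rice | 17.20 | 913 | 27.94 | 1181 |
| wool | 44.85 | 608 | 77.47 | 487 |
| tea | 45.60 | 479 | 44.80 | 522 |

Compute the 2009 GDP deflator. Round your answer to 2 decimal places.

Nominal GDP 2009 = 39.80·483 + 27.94·1181 + 77.47·487 + 44.80·522 = 113334.03.
Real GDP 2009 (at 1996 prices) = 24.57·483 + 17.20·1181 + 44.85·487 + 45.60·522 = 77825.66.
Deflator = Nominal/Real × 100 = 113334.03/77825.66 × 100 = 145.626.

145.63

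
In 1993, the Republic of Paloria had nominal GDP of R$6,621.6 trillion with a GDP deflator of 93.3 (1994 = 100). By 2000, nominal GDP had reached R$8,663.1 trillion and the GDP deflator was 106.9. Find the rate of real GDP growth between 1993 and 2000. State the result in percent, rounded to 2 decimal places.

Deflate each year: 1993 → 6621.6/0.933 = 7097.11; 2000 → 8663.1/1.069 = 8103.93.
So real GDP changed by 8103.93/7097.11 − 1 = 0.1419, i.e. 14.19%.

14.19%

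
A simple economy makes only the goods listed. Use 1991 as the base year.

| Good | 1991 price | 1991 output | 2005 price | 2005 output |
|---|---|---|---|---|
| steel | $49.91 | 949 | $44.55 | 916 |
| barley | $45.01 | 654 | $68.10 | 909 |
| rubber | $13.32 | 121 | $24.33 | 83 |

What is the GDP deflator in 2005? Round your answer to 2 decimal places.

119.37

Nominal GDP 2005 = 44.55·916 + 68.10·909 + 24.33·83 = 104730.09.
Real GDP 2005 (at 1991 prices) = 49.91·916 + 45.01·909 + 13.32·83 = 87737.21.
Deflator = Nominal/Real × 100 = 104730.09/87737.21 × 100 = 119.368.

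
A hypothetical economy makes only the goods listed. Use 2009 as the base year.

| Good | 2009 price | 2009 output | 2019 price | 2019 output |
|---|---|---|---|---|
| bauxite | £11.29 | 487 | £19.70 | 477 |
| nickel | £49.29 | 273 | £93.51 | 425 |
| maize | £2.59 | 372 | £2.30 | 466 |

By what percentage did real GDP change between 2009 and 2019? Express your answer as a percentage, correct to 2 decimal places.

Real GDP 2009 = Nominal GDP 2009 = 11.29·487 + 49.29·273 + 2.59·372 = 19917.88.
Real GDP 2019 (at 2009 prices) = 11.29·477 + 49.29·425 + 2.59·466 = 27540.52.
Real growth = 27540.52/19917.88 − 1 = 0.3827.

38.27%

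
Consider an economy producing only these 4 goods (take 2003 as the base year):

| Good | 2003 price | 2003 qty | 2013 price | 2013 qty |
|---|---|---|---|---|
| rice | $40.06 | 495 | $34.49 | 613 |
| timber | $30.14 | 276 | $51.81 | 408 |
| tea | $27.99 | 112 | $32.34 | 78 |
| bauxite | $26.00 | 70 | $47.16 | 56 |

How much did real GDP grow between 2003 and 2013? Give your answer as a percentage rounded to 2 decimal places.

22.32%

Real GDP 2003 = Nominal GDP 2003 = 40.06·495 + 30.14·276 + 27.99·112 + 26.00·70 = 33103.22.
Real GDP 2013 (at 2003 prices) = 40.06·613 + 30.14·408 + 27.99·78 + 26.00·56 = 40493.12.
Real growth = 40493.12/33103.22 − 1 = 0.2232.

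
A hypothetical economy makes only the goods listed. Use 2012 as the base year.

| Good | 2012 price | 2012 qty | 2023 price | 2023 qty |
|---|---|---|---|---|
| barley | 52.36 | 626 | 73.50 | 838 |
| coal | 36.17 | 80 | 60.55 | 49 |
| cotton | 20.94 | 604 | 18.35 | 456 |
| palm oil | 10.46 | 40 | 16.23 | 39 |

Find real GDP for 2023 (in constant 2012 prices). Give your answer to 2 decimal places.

55606.59

Real GDP 2023 = Σ (p_2012 × q_2023) = 52.36·838 + 36.17·49 + 20.94·456 + 10.46·39 = 55606.59.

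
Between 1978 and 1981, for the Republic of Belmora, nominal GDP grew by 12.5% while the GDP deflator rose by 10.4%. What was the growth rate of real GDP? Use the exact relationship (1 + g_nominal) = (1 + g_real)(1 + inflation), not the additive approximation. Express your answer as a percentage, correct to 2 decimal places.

(1 + g_nom) = (1 + g_real)(1 + π), so g_real = 1.1250 / 1.1040 − 1 = 0.01902.

1.90%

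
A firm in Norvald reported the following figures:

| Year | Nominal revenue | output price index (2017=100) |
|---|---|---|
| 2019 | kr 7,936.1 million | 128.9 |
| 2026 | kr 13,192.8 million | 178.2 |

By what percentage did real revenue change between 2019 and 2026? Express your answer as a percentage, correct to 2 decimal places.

Deflate each year: 2019 → 7936.1/1.289 = 6156.79; 2026 → 13192.8/1.782 = 7403.37.
So real revenue changed by 7403.37/6156.79 − 1 = 0.2025, i.e. 20.25%.

20.25%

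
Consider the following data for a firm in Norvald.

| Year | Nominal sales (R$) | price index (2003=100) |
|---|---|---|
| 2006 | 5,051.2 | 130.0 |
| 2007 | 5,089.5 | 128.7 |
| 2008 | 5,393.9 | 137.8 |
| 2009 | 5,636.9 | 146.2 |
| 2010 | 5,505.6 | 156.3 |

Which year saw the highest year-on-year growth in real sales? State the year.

2007: real = 5089.5/1.287 = 3954.55; growth vs 2006 (3885.54) = 1.78%.
2008: real = 5393.9/1.378 = 3914.30; growth vs 2007 (3954.55) = -1.02%.
2009: real = 5636.9/1.462 = 3855.61; growth vs 2008 (3914.30) = -1.50%.
2010: real = 5505.6/1.563 = 3522.46; growth vs 2009 (3855.61) = -8.64%.

2007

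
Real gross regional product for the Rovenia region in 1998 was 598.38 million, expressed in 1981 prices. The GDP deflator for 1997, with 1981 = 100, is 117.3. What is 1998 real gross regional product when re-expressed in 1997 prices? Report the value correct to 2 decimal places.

Real gross regional product in 1997 prices = Real gross regional product in 1981 prices × (P_1997/P_1981) = 598.38 × 1.173 = 701.90.

701.90 million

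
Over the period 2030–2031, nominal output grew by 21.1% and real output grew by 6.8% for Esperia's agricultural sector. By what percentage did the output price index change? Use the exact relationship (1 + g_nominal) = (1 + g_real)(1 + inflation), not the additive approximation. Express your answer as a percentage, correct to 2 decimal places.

(1 + g_nom) = (1 + g_real)(1 + π), so π = 1.2110 / 1.0680 − 1 = 0.13390.

13.39%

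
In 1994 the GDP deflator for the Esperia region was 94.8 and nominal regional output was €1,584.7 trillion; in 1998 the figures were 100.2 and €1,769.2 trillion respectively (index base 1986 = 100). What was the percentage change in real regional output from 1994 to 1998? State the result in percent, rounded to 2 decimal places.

Deflate each year: 1994 → 1584.7/0.948 = 1671.62; 1998 → 1769.2/1.002 = 1765.67.
So real regional output changed by 1765.67/1671.62 − 1 = 0.0563, i.e. 5.63%.

5.63%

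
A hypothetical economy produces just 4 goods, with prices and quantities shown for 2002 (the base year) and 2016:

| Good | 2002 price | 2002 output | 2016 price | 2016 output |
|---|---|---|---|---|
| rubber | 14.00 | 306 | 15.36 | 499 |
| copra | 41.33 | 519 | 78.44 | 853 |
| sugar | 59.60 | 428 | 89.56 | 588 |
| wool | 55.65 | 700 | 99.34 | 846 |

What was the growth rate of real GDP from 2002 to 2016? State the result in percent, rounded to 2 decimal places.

Real GDP 2002 = Nominal GDP 2002 = 14.00·306 + 41.33·519 + 59.60·428 + 55.65·700 = 90198.07.
Real GDP 2016 (at 2002 prices) = 14.00·499 + 41.33·853 + 59.60·588 + 55.65·846 = 124365.19.
Real growth = 124365.19/90198.07 − 1 = 0.3788.

37.88%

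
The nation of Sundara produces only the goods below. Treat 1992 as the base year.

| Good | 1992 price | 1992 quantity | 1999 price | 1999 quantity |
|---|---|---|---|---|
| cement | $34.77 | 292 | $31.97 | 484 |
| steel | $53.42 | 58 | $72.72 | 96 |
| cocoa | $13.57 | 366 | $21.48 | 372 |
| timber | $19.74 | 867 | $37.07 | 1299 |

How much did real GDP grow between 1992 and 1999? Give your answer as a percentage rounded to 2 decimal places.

Real GDP 1992 = Nominal GDP 1992 = 34.77·292 + 53.42·58 + 13.57·366 + 19.74·867 = 35332.40.
Real GDP 1999 (at 1992 prices) = 34.77·484 + 53.42·96 + 13.57·372 + 19.74·1299 = 52647.30.
Real growth = 52647.30/35332.40 − 1 = 0.4901.

49.01%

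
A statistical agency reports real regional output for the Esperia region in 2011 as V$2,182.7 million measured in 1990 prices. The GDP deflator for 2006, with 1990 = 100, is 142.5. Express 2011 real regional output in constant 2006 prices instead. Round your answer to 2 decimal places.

Real regional output in 2006 prices = Real regional output in 1990 prices × (P_2006/P_1990) = 2182.7 × 1.425 = 3110.35.

V$3,110.35 million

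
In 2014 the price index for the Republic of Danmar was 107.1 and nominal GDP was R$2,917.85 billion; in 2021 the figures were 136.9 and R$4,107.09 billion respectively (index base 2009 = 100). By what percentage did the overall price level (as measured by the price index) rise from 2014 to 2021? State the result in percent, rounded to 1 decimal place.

27.8%

Price-level change = 136.9 / 107.1 − 1 = 0.2782.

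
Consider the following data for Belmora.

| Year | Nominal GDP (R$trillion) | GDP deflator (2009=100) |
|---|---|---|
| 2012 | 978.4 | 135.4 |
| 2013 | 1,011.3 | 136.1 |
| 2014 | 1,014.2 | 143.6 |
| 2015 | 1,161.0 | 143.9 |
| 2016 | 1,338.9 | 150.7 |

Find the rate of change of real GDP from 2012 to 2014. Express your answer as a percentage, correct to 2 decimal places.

-2.26%

Real GDP 2012 = 978.4/1.354 = 722.60.
Real GDP 2014 = 1014.2/1.436 = 706.27.
Change = 706.27/722.60 − 1 = -0.0226.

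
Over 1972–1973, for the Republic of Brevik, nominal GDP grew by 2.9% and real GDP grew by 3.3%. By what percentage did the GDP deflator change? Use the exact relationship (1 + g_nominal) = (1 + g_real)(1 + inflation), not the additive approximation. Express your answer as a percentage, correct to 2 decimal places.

(1 + g_nom) = (1 + g_real)(1 + π), so π = 1.0290 / 1.0330 − 1 = -0.00387.

-0.39%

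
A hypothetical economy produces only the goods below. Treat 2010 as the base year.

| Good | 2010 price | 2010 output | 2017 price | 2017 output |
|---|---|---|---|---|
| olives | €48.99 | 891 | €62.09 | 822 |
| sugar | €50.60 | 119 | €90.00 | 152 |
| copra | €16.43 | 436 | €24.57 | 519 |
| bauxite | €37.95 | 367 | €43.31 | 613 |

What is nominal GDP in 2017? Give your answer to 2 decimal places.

€104018.84

Nominal GDP 2017 = Σ (p_2017 × q_2017) = 62.09·822 + 90.00·152 + 24.57·519 + 43.31·613 = 104018.84.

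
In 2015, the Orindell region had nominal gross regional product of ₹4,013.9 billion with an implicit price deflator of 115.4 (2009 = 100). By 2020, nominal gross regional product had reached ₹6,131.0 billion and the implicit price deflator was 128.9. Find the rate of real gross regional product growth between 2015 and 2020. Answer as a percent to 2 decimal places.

Real gross regional product 2015 = 4013.9 / 1.154 = 3478.25.
Real gross regional product 2020 = 6131.0 / 1.289 = 4756.40.
Real growth = 4756.40 / 3478.25 − 1 = 0.3675.

36.75%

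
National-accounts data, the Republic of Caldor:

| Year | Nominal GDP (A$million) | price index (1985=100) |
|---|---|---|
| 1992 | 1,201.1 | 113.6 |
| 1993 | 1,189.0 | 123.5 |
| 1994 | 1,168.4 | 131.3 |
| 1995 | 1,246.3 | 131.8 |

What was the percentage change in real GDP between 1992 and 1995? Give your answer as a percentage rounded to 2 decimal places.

-10.57%

Real GDP 1992 = 1201.1/1.136 = 1057.31.
Real GDP 1995 = 1246.3/1.318 = 945.60.
Change = 945.60/1057.31 − 1 = -0.1057.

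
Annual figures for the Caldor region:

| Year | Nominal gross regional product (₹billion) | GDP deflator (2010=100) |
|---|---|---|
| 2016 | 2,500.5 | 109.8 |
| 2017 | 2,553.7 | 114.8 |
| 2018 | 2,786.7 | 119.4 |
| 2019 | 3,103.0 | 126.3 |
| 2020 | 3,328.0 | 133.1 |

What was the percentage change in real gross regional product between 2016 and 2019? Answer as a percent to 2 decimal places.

Real gross regional product 2016 = 2500.5/1.098 = 2277.32.
Real gross regional product 2019 = 3103.0/1.263 = 2456.85.
Change = 2456.85/2277.32 − 1 = 0.0788.

7.88%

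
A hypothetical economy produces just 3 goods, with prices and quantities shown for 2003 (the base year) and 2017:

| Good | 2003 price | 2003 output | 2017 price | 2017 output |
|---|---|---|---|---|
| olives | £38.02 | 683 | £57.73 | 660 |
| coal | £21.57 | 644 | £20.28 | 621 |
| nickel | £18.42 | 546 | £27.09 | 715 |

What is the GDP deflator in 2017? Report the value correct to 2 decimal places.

135.63

Nominal GDP 2017 = 57.73·660 + 20.28·621 + 27.09·715 = 70065.03.
Real GDP 2017 (at 2003 prices) = 38.02·660 + 21.57·621 + 18.42·715 = 51658.47.
Deflator = Nominal/Real × 100 = 70065.03/51658.47 × 100 = 135.631.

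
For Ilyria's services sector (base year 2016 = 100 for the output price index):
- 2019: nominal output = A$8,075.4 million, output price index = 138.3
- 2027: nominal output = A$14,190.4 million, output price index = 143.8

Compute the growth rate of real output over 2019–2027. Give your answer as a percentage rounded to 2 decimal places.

Deflate each year: 2019 → 8075.4/1.383 = 5839.05; 2027 → 14190.4/1.438 = 9868.15.
So real output changed by 9868.15/5839.05 − 1 = 0.6900, i.e. 69.00%.

69.00%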